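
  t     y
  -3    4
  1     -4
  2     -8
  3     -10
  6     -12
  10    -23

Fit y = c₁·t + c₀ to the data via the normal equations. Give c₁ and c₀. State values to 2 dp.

c₁ = -1.98, c₀ = -2.55

AᵀA·[c₁, c₀]ᵀ = Aᵀy reads: 159·c₁ + 19·c₀ = -364;  19·c₁ + 6·c₀ = -53.
Determinant 159·6 − 19² = 593.
c₁ = ((-364)·6 − 19·(-53))/593 = -1177/593; c₀ = (159·(-53) − 19·(-364))/593 = -1511/593.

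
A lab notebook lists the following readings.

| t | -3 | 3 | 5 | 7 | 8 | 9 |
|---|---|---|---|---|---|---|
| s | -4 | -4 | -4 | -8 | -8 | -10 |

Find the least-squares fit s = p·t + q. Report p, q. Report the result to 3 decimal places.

p = -0.478, q = -4.021

Normal-equation sums: Σt·t = 237, Σt = 29, Σ1 = 6.
Right-hand side: Σt·s = -230, Σs = -38.
So AᵀA·[p, q]ᵀ = Aᵀs: [[237, 29]; [29, 6]]·[p, q]ᵀ = [-230, -38]ᵀ.
Δ = 237·6 − 29² = 581.
p = ((-230)·6 − 29·(-38))/581 = -278/581; q = (237·(-38) − 29·(-230))/581 = -2336/581.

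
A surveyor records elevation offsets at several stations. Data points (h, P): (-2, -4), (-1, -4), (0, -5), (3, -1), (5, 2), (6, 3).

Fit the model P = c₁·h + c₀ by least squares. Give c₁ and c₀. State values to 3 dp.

From the data, Σh·h = 75, Σh = 11, Σ1 = 6.
Right-hand side: Σh·P = 37, ΣP = -9.
Normal equations: [[75, 11]; [11, 6]]·[c₁, c₀]ᵀ = [37, -9]ᵀ.
Determinant 75·6 − 11² = 329.
c₁ = (37·6 − 11·(-9))/329 = 321/329; c₀ = (75·(-9) − 11·37)/329 = -1082/329.

c₁ = 0.976, c₀ = -3.289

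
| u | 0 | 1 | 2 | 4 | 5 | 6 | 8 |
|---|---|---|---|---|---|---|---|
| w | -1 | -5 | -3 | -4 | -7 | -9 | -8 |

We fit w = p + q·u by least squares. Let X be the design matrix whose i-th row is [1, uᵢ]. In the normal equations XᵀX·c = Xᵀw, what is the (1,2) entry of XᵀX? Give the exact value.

26

Row 1 ↔ basis 1, column 2 ↔ basis u, so (XᵀX)_{1,2} = Σᵢ u = (1)·(0) + (1)·(1) + (1)·(2) + (1)·(4) + (1)·(5) + (1)·(6) + (1)·(8) = 26.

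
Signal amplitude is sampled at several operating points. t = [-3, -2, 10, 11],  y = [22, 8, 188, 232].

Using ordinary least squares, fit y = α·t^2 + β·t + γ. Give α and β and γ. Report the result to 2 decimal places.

α = 2.23, β = -2.85, γ = -6.62

Sums needed: Σt^2·t^2 = 24738, Σt^2·t = 2296, Σt^2 = 234, Σt·t = 234, Σt = 16, Σ1 = 4.
For Mᵀy: Σt^2·y = 47102, Σt·y = 4350, Σy = 450.
So MᵀM·[α, β, γ]ᵀ = Mᵀy: [[24738, 2296, 234]; [2296, 234, 16]; [234, 16, 4]]·[α, β, γ]ᵀ = [47102, 4350, 450]ᵀ.
Solving the 3×3 system (Gaussian elimination) gives α = 29/13, β = -37/13, γ = -86/13.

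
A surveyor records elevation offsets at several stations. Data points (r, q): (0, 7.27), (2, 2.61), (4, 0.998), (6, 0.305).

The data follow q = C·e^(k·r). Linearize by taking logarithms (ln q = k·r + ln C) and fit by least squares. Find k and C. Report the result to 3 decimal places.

Linearized form: ln q = k·r + ln C. From the 4 transformed points,
XᵀX = [[56.0000, 12.0000]; [12.0000, 4]], rhs = [-5.2140, 1.7537]ᵀ  (here Σr = 12.0000, Σ(r)² = 56.0000, Σln q = 1.7537, Σr·ln q = -5.2140).
Solving (det = 80.0000): k = -0.52375, ln C = 2.00966, so C = exp(2.00966) = 7.46077.

k = -0.524, C = 7.461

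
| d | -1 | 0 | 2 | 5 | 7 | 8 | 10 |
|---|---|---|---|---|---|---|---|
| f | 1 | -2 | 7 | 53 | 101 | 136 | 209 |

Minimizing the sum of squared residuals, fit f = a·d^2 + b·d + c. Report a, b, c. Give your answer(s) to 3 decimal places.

AᵀA·[a, b, c]ᵀ = Aᵀf reads: 17139·a + 1987·b + 243·c = 35907;  1987·a + 243·b + 31·c = 4163;  243·a + 31·b + 7·c = 505.
Solving the 3×3 system (Gaussian elimination) gives a = 164329/79114, b = 25905/79114, c = -7984/5651.

a = 2.077, b = 0.327, c = -1.413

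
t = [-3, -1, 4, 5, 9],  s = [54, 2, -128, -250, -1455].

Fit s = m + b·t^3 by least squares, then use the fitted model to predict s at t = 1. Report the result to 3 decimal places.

ŝ = -2.144

The normal system MᵀM·[m, b]ᵀ = Mᵀs is [[5, 890]; [890, 551892]]·[m, b]ᵀ = [-1777, -1101597]ᵀ.
Eliminating b: 551892·(row 1) − 890·(row 2) gives 1967360·m = 551892·(-1777) − 890·(-1101597) = -290754, so m = -5013/33920.
Then b = ((-1101597) − 890·(-5013/33920))/551892 = -27079/13568.
At t = 1: ŝ = (-5013/33920)·(1) + (-27079/13568)·(1) = -145421/67840.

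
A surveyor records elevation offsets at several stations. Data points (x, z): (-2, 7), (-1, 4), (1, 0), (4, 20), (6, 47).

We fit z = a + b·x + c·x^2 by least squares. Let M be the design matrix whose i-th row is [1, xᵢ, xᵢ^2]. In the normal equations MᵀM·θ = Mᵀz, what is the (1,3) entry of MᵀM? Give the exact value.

58

Row 1 ↔ basis 1, column 3 ↔ basis x^2, so (MᵀM)_{1,3} = Σᵢ x^2 = (1)·(4) + (1)·(1) + (1)·(1) + (1)·(16) + (1)·(36) = 58.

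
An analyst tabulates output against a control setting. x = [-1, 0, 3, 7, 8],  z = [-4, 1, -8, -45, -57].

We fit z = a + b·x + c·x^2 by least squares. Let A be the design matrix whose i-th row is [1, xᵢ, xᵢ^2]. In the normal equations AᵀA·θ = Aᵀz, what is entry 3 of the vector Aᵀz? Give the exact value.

Entry 3 ↔ basis x^2, so (Aᵀz)_{3} = Σᵢ (x^2)·zᵢ = (1)·(-4) + (0)·(1) + (9)·(-8) + (49)·(-45) + (64)·(-57) = -5929.

-5929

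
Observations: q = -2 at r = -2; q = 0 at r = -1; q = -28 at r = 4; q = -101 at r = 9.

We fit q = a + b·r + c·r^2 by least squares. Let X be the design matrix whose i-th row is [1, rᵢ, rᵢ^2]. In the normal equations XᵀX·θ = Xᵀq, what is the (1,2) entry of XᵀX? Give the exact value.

Row 1 ↔ basis 1, column 2 ↔ basis r, so (XᵀX)_{1,2} = Σᵢ r = (1)·(-2) + (1)·(-1) + (1)·(4) + (1)·(9) = 10.

10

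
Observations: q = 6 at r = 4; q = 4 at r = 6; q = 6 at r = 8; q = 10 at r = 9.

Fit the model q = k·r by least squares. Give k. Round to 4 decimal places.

k = 0.9442

From the data, Σr·r = 197.
For Mᵀq: Σr·q = 186.
So MᵀM·[k]ᵀ = Mᵀq: [[197]]·[k]ᵀ = [186]ᵀ.
k = 186/197 = 0.944162.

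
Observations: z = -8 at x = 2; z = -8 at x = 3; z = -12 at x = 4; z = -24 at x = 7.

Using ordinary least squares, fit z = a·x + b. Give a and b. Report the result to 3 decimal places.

a = -3.429, b = 0.714

From the data, Σx·x = 78, Σx = 16, Σ1 = 4.
Right-hand side: Σx·z = -256, Σz = -52.
So MᵀM·[a, b]ᵀ = Mᵀz: [[78, 16]; [16, 4]]·[a, b]ᵀ = [-256, -52]ᵀ.
Δ = 78·4 − 16² = 56.
a = ((-256)·4 − 16·(-52))/56 = -24/7; b = (78·(-52) − 16·(-256))/56 = 5/7.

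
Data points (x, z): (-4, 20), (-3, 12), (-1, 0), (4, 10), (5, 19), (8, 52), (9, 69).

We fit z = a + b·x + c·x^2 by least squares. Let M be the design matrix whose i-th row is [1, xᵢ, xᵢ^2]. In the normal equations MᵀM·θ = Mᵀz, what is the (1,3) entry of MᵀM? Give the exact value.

212

Row 1 ↔ basis 1, column 3 ↔ basis x^2, so (MᵀM)_{1,3} = Σᵢ x^2 = (1)·(16) + (1)·(9) + (1)·(1) + (1)·(16) + (1)·(25) + (1)·(64) + (1)·(81) = 212.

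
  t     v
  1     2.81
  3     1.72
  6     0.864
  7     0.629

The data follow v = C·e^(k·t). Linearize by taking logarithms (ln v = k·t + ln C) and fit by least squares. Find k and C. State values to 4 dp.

Linearized form: ln v = k·t + ln C. From the 4 transformed points,
Σt = 17.0000, Σ(t)² = 95.0000, Σln v = 0.9657, Σt·ln v = -1.4623.
Equations: 95.0000·k + 17.0000·ln C = -1.4623;  17.0000·k + 4·ln C = 0.9657.
Slope k = (n·Σt·ln v − Σt·Σln v)/(n·Σ(t)² − (Σt)²) = (4·-1.4623 − 17.0000·0.9657)/91.0000 = -0.24468; ln C = (Σln v − k·Σt)/n = 1.28133, so C = exp(1.28133) = 3.60142.

k = -0.2447, C = 3.6014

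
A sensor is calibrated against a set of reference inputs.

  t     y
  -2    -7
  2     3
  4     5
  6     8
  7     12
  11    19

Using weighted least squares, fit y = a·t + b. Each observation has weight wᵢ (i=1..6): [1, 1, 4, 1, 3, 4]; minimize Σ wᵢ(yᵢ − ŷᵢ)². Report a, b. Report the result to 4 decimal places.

a = 1.9705, b = -2.5308

The normal equations are: 739·a + 87·b = 1236;  87·a + 14·b = 136.
(Σwᵢ·t·t = 739, Σwᵢ·t = 87, Σwᵢ·1 = 14, Σwᵢ·t·y = 1236, Σwᵢ·y = 136.)
Eliminating b: 14·(row 1) − 87·(row 2) gives 2777·a = 14·1236 − 87·136 = 5472, so a = 5472/2777.
Then b = (136 − 87·(5472/2777))/14 = -7028/2777.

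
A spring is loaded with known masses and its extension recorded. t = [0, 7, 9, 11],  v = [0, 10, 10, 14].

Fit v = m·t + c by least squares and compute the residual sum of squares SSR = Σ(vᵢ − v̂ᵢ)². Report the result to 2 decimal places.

Setting ∂/∂m … = 0 gives: 251·m + 27·c = 314;  27·m + 4·c = 34.
Δ = 251·4 − 27² = 275.
m = (314·4 − 27·34)/275 = 338/275; c = (251·34 − 27·314)/275 = 56/275.
Residuals: -56/275, 328/275, -348/275, 76/275; SSR = 864/275.

SSR = 3.14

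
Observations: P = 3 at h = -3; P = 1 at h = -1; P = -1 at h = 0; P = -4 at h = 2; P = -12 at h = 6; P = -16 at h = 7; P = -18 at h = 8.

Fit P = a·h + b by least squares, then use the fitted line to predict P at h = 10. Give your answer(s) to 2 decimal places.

From the data, Σh·h = 163, Σh = 19, Σ1 = 7.
For AᵀP: Σh·P = -346, ΣP = -47.
Eliminating b: 7·(row 1) − 19·(row 2) gives 780·a = 7·(-346) − 19·(-47) = -1529, so a = -1529/780.
Then b = ((-47) − 19·(-1529/780))/7 = -1087/780.
At h = 10: P̂ = (-1529/780)·(10) + (-1087/780)·(1) = -5459/260.

P̂ = -21.00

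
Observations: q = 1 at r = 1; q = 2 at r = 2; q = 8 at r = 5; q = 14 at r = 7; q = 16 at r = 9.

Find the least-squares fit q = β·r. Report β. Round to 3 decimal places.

Compute the Gram sums: Σr·r = 160.
Moment sums: Σr·q = 287.
MᵀM·[β]ᵀ = Mᵀq becomes [[160]]·[β]ᵀ = [287]ᵀ.
β = 287/160 = 1.79375.

β = 1.794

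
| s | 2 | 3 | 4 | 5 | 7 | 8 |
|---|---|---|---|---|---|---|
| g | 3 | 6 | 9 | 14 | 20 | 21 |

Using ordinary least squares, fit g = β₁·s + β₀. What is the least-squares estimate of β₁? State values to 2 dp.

β₁ = 3.17

Entries of AᵀA: Σs·s = 167, Σs = 29, Σ1 = 6.
Moment sums: Σs·g = 438, Σg = 73.
AᵀA·[β₁, β₀]ᵀ = Aᵀg becomes [[167, 29]; [29, 6]]·[β₁, β₀]ᵀ = [438, 73]ᵀ.
Δ = 167·6 − 29² = 161.
β₁ = (438·6 − 29·73)/161 = 73/23; β₀ = (167·73 − 29·438)/161 = -73/23.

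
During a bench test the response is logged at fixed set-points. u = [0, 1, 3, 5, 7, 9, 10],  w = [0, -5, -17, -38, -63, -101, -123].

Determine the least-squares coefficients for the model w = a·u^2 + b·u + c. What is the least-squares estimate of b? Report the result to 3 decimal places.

With design matrix M, MᵀM = [[19669, 2225, 265]; [2225, 265, 35]; [265, 35, 7]] and Mᵀw = [-24676, -2826, -347]ᵀ.
Solving the 3×3 system (Gaussian elimination) gives a = -1469/1486, b = -149563/66870, c = -6448/6687.

b = -2.237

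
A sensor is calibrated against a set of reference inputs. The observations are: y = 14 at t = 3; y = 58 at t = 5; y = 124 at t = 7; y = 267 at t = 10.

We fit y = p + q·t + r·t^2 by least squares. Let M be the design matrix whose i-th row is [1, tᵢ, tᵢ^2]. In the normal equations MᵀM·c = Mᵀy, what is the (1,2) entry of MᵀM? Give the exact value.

Row 1 ↔ basis 1, column 2 ↔ basis t, so (MᵀM)_{1,2} = Σᵢ t = (1)·(3) + (1)·(5) + (1)·(7) + (1)·(10) = 25.

25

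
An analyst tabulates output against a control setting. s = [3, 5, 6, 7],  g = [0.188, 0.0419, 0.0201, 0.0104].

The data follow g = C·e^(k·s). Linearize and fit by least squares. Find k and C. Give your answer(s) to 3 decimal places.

Taking logs, ln g = k·s + ln C, so regress ln g on s.
Σs = 21.0000, Σ(s)² = 119.0000, Σln g = -13.3168, Σs·ln g = -76.2801.
Equations: 119.0000·k + 21.0000·ln C = -76.2801;  21.0000·k + 4·ln C = -13.3168.
Δ = 119.0000·4 − (21.0000)² = 35.0000; k = (-76.2801·4 − 21.0000·-13.3168)/35.0000 = -0.72767, ln C = (119.0000·-13.3168 − 21.0000·-76.2801)/35.0000 = 0.49108, so C = exp(0.49108) = 1.63408.

k = -0.728, C = 1.634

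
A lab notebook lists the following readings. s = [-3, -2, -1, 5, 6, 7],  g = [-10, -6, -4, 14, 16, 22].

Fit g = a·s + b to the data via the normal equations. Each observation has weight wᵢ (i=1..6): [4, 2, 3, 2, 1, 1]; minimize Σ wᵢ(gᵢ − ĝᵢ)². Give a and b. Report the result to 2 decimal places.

Sums needed: Σwᵢ·s·s = 182, Σwᵢ·s = 4, Σwᵢ·1 = 13.
Right-hand side: Σwᵢ·s·g = 546, Σwᵢ·g = 2.
det = 182·13 − 4² = 2350.
a = (546·13 − 4·2)/2350 = 709/235; b = (182·2 − 4·546)/2350 = -182/235.

a = 3.02, b = -0.77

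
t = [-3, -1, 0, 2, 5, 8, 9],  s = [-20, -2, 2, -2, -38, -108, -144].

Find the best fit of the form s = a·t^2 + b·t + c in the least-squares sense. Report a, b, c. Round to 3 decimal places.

a = -1.984, b = 1.787, c = 2.468

Normal-equation sums: Σt^2·t^2 = 11380, Σt^2·t = 1346, Σt^2 = 184, Σt·t = 184, Σt = 20, Σ1 = 7.
Moment sums: Σt^2·s = -19716, Σt·s = -2292, Σs = -312.
So MᵀM·[a, b, c]ᵀ = Mᵀs: [[11380, 1346, 184]; [1346, 184, 20]; [184, 20, 7]]·[a, b, c]ᵀ = [-19716, -2292, -312]ᵀ.
Inverting the 3×3 Gram matrix, [a, b, c]ᵀ = [-60642/30569, 4966/2779, 75440/30569]ᵀ.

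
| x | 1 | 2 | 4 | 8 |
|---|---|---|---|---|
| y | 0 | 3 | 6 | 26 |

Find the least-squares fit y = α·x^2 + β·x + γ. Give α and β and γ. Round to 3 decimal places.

AᵀA·[α, β, γ]ᵀ = Aᵀy reads: 4369·α + 585·β + 85·γ = 1772;  585·α + 85·β + 15·γ = 238;  85·α + 15·β + 4·γ = 35.
(Σx^2·x^2 = 4369, Σx^2·x = 585, Σx^2 = 85, Σx·x = 85, Σx = 15, Σ1 = 4, Σx^2·y = 1772, Σx·y = 238, Σy = 35.)
Solving the 3×3 system (Gaussian elimination) gives α = 38/93, β = -11/155, γ = 1/3.

α = 0.409, β = -0.071, γ = 0.333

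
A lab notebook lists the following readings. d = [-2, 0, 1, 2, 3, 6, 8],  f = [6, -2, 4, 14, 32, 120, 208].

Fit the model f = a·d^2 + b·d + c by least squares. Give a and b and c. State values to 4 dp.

a = 3.0065, b = 2.1902, c = -1.7411

Forming MᵀM = [[5506, 756, 118]; [756, 118, 18]; [118, 18, 7]] and Mᵀf = [18004, 2500, 382]ᵀ gives MᵀM·[a, b, c]ᵀ = Mᵀf.
Inverting the 3×3 Gram matrix, [a, b, c]ᵀ = [83108/27643, 5504/2513, -48130/27643]ᵀ.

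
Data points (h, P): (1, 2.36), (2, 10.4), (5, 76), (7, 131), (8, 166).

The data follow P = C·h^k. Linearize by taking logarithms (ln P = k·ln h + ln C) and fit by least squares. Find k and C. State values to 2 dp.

With ln Pᵢ as the transformed response and ln hᵢ as the regressor:
AᵀA = [[11.1814, 6.3279]; [6.3279, 5]], rhs = [28.7100, 17.5184]ᵀ  (here Σln h = 6.3279, Σ(ln h)² = 11.1814, Σln P = 17.5184, Σln h·ln P = 28.7100).
Solving (det = 15.8642): k = 2.06093, ln C = 0.89539, so C = exp(0.89539) = 2.44828.

k = 2.06, C = 2.45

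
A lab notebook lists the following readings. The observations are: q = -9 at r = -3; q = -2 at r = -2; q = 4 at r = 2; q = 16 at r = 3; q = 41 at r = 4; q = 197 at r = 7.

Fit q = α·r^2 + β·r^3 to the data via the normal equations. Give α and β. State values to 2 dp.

α = 0.46, β = 0.51

The normal equations are: 2851·α + 17831·β = 10380;  17831·α + 123331·β = 70918.
(Σr^2·r^2 = 2851, Σr^2·r^3 = 17831, Σr^3·r^3 = 123331, Σr^2·q = 10380, Σr^3·q = 70918.)
Eliminating β: 123331·(row 1) − 17831·(row 2) gives 33672120·α = 123331·10380 − 17831·70918 = 15636922, so α = 7818461/16836060.
Then β = (70918 − 17831·(7818461/16836060))/123331 = 8550719/16836060.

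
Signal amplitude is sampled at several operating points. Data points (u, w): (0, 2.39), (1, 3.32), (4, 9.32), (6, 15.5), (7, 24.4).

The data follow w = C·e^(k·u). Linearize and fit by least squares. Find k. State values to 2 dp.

Let Y = ln w. Fitting Y = k·u + ln C by least squares:
Σu = 18.0000, Σ(u)² = 102.0000, Σln w = 10.2388, Σu·ln w = 48.9357.
Equations: 102.0000·k + 18.0000·ln C = 48.9357;  18.0000·k + 5·ln C = 10.2388.
Solving (det = 186.0000): k = 0.32462, ln C = 0.87913.

k = 0.32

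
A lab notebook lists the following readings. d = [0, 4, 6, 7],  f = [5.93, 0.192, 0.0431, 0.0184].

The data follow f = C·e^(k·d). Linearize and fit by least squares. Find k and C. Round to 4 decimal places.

k = -0.8223, C = 5.7115

Taking logs, ln f = k·d + ln C, so regress ln f on d.
Σd = 17.0000, Σ(d)² = 101.0000, Σln f = -7.0099, Σd·ln f = -53.4343.
Normal system: [[101.0000, 17.0000]; [17.0000, 4]]·[k, ln C]ᵀ = [-53.4343, -7.0099]ᵀ.
Δ = 101.0000·4 − (17.0000)² = 115.0000; k = (-53.4343·4 − 17.0000·-7.0099)/115.0000 = -0.82234, ln C = (101.0000·-7.0099 − 17.0000·-53.4343)/115.0000 = 1.74248, so C = exp(1.74248) = 5.71150.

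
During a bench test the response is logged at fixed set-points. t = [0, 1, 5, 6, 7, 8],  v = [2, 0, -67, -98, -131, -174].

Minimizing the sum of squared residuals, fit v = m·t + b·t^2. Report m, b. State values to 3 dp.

m = 0.768, b = -2.812

The normal equations are: 175·m + 1197·b = -3232;  1197·m + 8419·b = -22758.
(Σt·t = 175, Σt·t^2 = 1197, Σt^2·t^2 = 8419, Σt·v = -3232, Σt^2·v = -22758.)
Eliminating b: 8419·(row 1) − 1197·(row 2) gives 40516·m = 8419·(-3232) − 1197·(-22758) = 31118, so m = 15559/20258.
Then b = ((-22758) − 1197·(15559/20258))/8419 = -8139/2894.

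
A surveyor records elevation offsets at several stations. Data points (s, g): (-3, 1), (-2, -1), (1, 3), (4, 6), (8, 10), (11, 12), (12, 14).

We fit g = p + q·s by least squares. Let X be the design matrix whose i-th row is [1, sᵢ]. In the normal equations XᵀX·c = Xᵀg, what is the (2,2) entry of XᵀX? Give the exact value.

Row 2 ↔ basis s, column 2 ↔ basis s, so (XᵀX)_{2,2} = Σᵢ (s)·(s) = (-3)·(-3) + (-2)·(-2) + (1)·(1) + (4)·(4) + (8)·(8) + (11)·(11) + (12)·(12) = 359.

359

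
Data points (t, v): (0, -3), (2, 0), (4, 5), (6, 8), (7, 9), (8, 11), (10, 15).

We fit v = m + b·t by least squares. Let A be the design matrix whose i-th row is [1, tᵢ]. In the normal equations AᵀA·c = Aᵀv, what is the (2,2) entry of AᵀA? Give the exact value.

Row 2 ↔ basis t, column 2 ↔ basis t, so (AᵀA)_{2,2} = Σᵢ (t)·(t) = (0)·(0) + (2)·(2) + (4)·(4) + (6)·(6) + (7)·(7) + (8)·(8) + (10)·(10) = 269.

269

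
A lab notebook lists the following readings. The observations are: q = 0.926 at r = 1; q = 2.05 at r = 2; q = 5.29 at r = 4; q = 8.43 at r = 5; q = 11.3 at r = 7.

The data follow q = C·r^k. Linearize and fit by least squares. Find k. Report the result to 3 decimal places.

k = 1.326

Let Y = ln q. Fitting Y = k·ln r + ln C by least squares:
Sums: Σln r = 5.6348, Σ(ln r)² = 8.7791, Σln q = 6.8634, Σln r·ln q = 10.9563.
Normal system: [[8.7791, 5.6348]; [5.6348, 5]]·[k, ln C]ᵀ = [10.9563, 6.8634]ᵀ.
Slope k = (n·Σln r·ln q − Σln r·Σln q)/(n·Σ(ln r)² − (Σln r)²) = (5·10.9563 − 5.6348·6.8634)/12.1448 = 1.32633; ln C = (Σln q − k·Σln r)/n = -0.12204.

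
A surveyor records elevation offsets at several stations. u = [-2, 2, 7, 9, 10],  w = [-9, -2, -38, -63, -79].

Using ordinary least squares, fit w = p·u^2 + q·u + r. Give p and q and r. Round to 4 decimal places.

p = -0.9177, q = 1.4583, r = -2.1016

The normal equations are: 18994·p + 2072·q + 238·r = -14909;  2072·p + 238·q + 26·r = -1609;  238·p + 26·q + 5·r = -191.
Inverting the 3×3 Gram matrix, [p, q, r]ᵀ = [-70171/76466, 111507/76466, -80349/38233]ᵀ.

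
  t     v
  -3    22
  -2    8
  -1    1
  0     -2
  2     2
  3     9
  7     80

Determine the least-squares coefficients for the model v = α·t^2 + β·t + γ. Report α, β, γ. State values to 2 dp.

With design matrix A, AᵀA = [[2596, 342, 76]; [342, 76, 6]; [76, 6, 7]] and Aᵀv = [4240, 508, 120]ᵀ.
Solving the 3×3 system (Gaussian elimination) gives α = 167914/85449, β = -55836/28483, γ = -30664/12207.

α = 1.97, β = -1.96, γ = -2.51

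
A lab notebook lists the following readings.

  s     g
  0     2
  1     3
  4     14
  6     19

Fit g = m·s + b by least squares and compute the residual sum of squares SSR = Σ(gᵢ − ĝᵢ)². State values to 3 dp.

SSR = 2.747

Compute the Gram sums: Σs·s = 53, Σs = 11, Σ1 = 4.
For Xᵀg: Σs·g = 173, Σg = 38.
So XᵀX·[m, b]ᵀ = Xᵀg: [[53, 11]; [11, 4]]·[m, b]ᵀ = [173, 38]ᵀ.
det = 53·4 − 11² = 91.
m = (173·4 − 11·38)/91 = 274/91; b = (53·38 − 11·173)/91 = 111/91.
Residuals: 71/91, -16/13, 67/91, -2/7; SSR = 250/91.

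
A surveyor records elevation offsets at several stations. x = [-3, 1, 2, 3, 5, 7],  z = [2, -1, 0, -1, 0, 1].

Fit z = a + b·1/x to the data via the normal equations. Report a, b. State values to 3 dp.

Compute the Gram sums: Σ1 = 6, Σ1/x = 129/70, Σ1/x·1/x = 67589/44100.
And Σz = 1, Σ1/x·z = -13/7.
det = 6·(67589/44100) − (129/70)² = 17051/2940.
a = (1·(67589/44100) − (129/70)·(-13/7))/(17051/2940) = 218519/255765; b = (6·(-13/7) − (129/70)·1)/(17051/2940) = -38178/17051.

a = 0.854, b = -2.239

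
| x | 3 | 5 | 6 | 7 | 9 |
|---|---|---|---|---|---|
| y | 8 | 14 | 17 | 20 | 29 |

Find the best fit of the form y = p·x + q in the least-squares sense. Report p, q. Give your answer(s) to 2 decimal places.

The normal system AᵀA·[p, q]ᵀ = Aᵀy is [[200, 30]; [30, 5]]·[p, q]ᵀ = [597, 88]ᵀ.
Eliminating q: 5·(row 1) − 30·(row 2) gives 100·p = 5·597 − 30·88 = 345, so p = 69/20.
Then q = (88 − 30·(69/20))/5 = -31/10.

p = 3.45, q = -3.10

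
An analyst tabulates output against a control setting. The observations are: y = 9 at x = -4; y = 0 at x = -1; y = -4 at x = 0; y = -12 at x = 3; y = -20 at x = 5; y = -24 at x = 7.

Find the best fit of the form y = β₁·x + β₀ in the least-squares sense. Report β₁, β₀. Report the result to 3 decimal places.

β₁ = -3.060, β₀ = -3.400

Compute the Gram sums: Σx·x = 100, Σx = 10, Σ1 = 6.
Moment sums: Σx·y = -340, Σy = -51.
AᵀA·[β₁, β₀]ᵀ = Aᵀy becomes [[100, 10]; [10, 6]]·[β₁, β₀]ᵀ = [-340, -51]ᵀ.
Eliminating β₀: 6·(row 1) − 10·(row 2) gives 500·β₁ = 6·(-340) − 10·(-51) = -1530, so β₁ = -153/50.
Then β₀ = ((-51) − 10·(-153/50))/6 = -17/5.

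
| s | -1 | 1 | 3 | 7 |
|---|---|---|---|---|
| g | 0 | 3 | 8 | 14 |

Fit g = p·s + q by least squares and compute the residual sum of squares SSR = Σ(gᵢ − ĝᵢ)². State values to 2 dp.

SSR = 1.14

The normal equations are: 60·p + 10·q = 125;  10·p + 4·q = 25.
det = 60·4 − 10² = 140.
p = (125·4 − 10·25)/140 = 25/14; q = (60·25 − 10·125)/140 = 25/14.
Residuals: 0, -4/7, 6/7, -2/7; SSR = 8/7.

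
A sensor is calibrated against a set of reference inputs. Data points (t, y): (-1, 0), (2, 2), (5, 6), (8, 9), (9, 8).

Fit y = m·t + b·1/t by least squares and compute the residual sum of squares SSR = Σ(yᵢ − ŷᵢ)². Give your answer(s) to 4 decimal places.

Setting ∂/∂m … = 0 gives: 175·m + 5·b = 178;  5·m + (170809/129600)·b = 1517/360.
Δ = 175·(170809/129600) − 5² = 1066063/5184.
m = (178·(170809/129600) − 5·(1517/360))/(1066063/5184) = 27673402/26651575; b = (175·(1517/360) − 5·178)/(1066063/5184) = -790920/1066063.
Residuals: 7900402/26651575, 7842846/26651575, 5099408/5330315, 20948584/26651575, -33651018/26651575; SSR = 87997044/26651575.

SSR = 3.3018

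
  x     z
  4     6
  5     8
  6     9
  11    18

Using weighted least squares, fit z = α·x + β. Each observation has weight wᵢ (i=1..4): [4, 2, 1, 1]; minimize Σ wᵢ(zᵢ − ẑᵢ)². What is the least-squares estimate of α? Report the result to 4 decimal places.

α = 1.7022

From the data, Σwᵢ·x·x = 271, Σwᵢ·x = 43, Σwᵢ·1 = 8.
Right-hand side: Σwᵢ·x·z = 428, Σwᵢ·z = 67.
So AᵀWA·[α, β]ᵀ = AᵀWz: [[271, 43]; [43, 8]]·[α, β]ᵀ = [428, 67]ᵀ.
Eliminating β: 8·(row 1) − 43·(row 2) gives 319·α = 8·428 − 43·67 = 543, so α = 543/319.
Then β = (67 − 43·(543/319))/8 = -247/319.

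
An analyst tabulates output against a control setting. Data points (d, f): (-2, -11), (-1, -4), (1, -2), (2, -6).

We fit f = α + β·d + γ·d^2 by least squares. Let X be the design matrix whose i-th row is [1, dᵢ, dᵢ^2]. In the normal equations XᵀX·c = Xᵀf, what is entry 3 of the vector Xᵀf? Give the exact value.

-74

Entry 3 ↔ basis d^2, so (Xᵀf)_{3} = Σᵢ (d^2)·fᵢ = (4)·(-11) + (1)·(-4) + (1)·(-2) + (4)·(-6) = -74.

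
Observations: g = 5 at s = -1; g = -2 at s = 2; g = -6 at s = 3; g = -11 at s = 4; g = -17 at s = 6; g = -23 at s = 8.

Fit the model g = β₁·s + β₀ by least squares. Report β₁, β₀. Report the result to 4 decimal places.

β₁ = -3.2230, β₀ = 2.8176

Compute the Gram sums: Σs·s = 130, Σs = 22, Σ1 = 6.
Right-hand side: Σs·g = -357, Σg = -54.
Normal equations: [[130, 22]; [22, 6]]·[β₁, β₀]ᵀ = [-357, -54]ᵀ.
Δ = 130·6 − 22² = 296.
β₁ = ((-357)·6 − 22·(-54))/296 = -477/148; β₀ = (130·(-54) − 22·(-357))/296 = 417/148.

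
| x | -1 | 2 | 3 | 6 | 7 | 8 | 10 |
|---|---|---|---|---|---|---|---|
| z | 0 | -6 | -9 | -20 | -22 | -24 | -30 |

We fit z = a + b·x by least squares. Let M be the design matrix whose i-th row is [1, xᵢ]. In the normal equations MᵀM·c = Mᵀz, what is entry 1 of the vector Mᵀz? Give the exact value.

-111

Entry 1 ↔ basis 1, so (Mᵀz)_{1} = Σᵢ zᵢ = (1)·(0) + (1)·(-6) + (1)·(-9) + (1)·(-20) + (1)·(-22) + (1)·(-24) + (1)·(-30) = -111.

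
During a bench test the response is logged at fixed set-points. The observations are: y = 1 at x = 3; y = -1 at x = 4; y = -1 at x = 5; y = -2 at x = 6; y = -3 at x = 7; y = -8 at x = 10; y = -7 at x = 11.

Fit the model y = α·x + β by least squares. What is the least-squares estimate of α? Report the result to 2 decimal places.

With design matrix A, AᵀA = [[356, 46]; [46, 7]] and Aᵀy = [-196, -21]ᵀ.
det = 356·7 − 46² = 376.
α = ((-196)·7 − 46·(-21))/376 = -203/188; β = (356·(-21) − 46·(-196))/376 = 385/94.

α = -1.08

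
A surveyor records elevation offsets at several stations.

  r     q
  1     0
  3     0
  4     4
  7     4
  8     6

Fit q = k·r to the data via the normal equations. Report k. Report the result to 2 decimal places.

k = 0.66

Sums needed: Σr·r = 139.
Right-hand side: Σr·q = 92.
So MᵀM·[k]ᵀ = Mᵀq: [[139]]·[k]ᵀ = [92]ᵀ.
k = 92/139 = 0.661871.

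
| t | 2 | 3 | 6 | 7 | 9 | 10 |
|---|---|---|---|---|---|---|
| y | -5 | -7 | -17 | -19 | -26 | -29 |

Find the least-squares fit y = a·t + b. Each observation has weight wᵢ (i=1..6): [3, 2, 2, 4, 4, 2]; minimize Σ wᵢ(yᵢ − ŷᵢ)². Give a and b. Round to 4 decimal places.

From the data, Σwᵢ·t·t = 822, Σwᵢ·t = 108, Σwᵢ·1 = 17.
Moment sums: Σwᵢ·t·y = -2324, Σwᵢ·y = -301.
Normal equations: [[822, 108]; [108, 17]]·[a, b]ᵀ = [-2324, -301]ᵀ.
det = 822·17 − 108² = 2310.
a = ((-2324)·17 − 108·(-301))/2310 = -100/33; b = (822·(-301) − 108·(-2324))/2310 = 17/11.

a = -3.0303, b = 1.5455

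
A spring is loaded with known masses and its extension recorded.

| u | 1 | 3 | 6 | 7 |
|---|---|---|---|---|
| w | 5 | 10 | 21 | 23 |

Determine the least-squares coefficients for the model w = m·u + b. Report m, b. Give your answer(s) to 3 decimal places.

Entries of MᵀM: Σu·u = 95, Σu = 17, Σ1 = 4.
And Σu·w = 322, Σw = 59.
det = 95·4 − 17² = 91.
m = (322·4 − 17·59)/91 = 285/91; b = (95·59 − 17·322)/91 = 131/91.

m = 3.132, b = 1.440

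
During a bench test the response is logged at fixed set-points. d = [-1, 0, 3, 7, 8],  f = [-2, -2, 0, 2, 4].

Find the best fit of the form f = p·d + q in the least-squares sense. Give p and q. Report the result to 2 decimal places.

Sums needed: Σd·d = 123, Σd = 17, Σ1 = 5.
And Σd·f = 48, Σf = 2.
XᵀX·[p, q]ᵀ = Xᵀf becomes [[123, 17]; [17, 5]]·[p, q]ᵀ = [48, 2]ᵀ.
Determinant 123·5 − 17² = 326.
p = (48·5 − 17·2)/326 = 103/163; q = (123·2 − 17·48)/326 = -285/163.

p = 0.63, q = -1.75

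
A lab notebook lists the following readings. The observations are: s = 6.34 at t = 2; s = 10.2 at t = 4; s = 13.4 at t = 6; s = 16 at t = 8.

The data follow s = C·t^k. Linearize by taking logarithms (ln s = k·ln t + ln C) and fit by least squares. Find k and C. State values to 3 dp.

Let Y = ln s. Fitting Y = k·ln t + ln C by least squares:
Σln t = 5.9506, Σ(ln t)² = 9.9367, Σln s = 9.5371, Σln t·ln s = 14.9152.
Equations: 9.9367·k + 5.9506·ln C = 14.9152;  5.9506·k + 4·ln C = 9.5371.
Δ = 9.9367·4 − (5.9506)² = 4.3368; k = (14.9152·4 − 5.9506·9.5371)/4.3368 = 0.67072, ln C = (9.9367·9.5371 − 5.9506·14.9152)/4.3368 = 1.38648, so C = exp(1.38648) = 4.00073.

k = 0.671, C = 4.001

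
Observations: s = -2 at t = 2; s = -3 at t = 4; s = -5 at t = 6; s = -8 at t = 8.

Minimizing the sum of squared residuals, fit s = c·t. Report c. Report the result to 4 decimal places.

c = -0.9167

Sums needed: Σt·t = 120.
Right-hand side: Σt·s = -110.
c = (-110)/120 = -0.916667.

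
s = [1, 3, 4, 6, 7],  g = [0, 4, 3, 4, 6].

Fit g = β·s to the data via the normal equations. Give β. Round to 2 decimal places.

β = 0.81

Forming AᵀA = [[111]] and Aᵀg = [90]ᵀ gives AᵀA·[β]ᵀ = Aᵀg.
Hence β = 90 / 111 ≈ 0.810811.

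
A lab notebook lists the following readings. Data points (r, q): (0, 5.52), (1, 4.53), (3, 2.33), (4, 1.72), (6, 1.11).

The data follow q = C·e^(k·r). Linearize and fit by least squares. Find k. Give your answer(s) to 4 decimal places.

k = -0.2785

Taking logs, ln q = k·r + ln C, so regress ln q on r.
Sums: Σr = 14.0000, Σ(r)² = 62.0000, Σln q = 4.7117, Σr·ln q = 6.8438.
Normal system: [[62.0000, 14.0000]; [14.0000, 5]]·[k, ln C]ᵀ = [6.8438, 4.7117]ᵀ.
Slope k = (n·Σr·ln q − Σr·Σln q)/(n·Σ(r)² − (Σr)²) = (5·6.8438 − 14.0000·4.7117)/114.0000 = -0.27846; ln C = (Σln q − k·Σr)/n = 1.72201.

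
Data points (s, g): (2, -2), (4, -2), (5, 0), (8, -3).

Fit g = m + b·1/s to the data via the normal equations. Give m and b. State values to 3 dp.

m = -1.771, b = 0.079

From the data, Σ1 = 4, Σ1/s = 43/40, Σ1/s·1/s = 589/1600.
For Aᵀg: Σg = -7, Σ1/s·g = -15/8.
So AᵀA·[m, b]ᵀ = Aᵀg: [[4, 43/40]; [43/40, 589/1600]]·[m, b]ᵀ = [-7, -15/8]ᵀ.
Eliminating b: (589/1600)·(row 1) − (43/40)·(row 2) gives (507/1600)·m = (589/1600)·(-7) − (43/40)·(-15/8) = -449/800, so m = -898/507.
Then b = ((-15/8) − (43/40)·(-898/507))/(589/1600) = 40/507.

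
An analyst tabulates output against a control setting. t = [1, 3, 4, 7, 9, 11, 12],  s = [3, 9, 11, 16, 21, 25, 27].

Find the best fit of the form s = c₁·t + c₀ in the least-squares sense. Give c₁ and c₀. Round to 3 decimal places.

From the data, Σt·t = 421, Σt = 47, Σ1 = 7.
Right-hand side: Σt·s = 974, Σs = 112.
So XᵀX·[c₁, c₀]ᵀ = Xᵀs: [[421, 47]; [47, 7]]·[c₁, c₀]ᵀ = [974, 112]ᵀ.
Determinant 421·7 − 47² = 738.
c₁ = (974·7 − 47·112)/738 = 259/123; c₀ = (421·112 − 47·974)/738 = 229/123.

c₁ = 2.106, c₀ = 1.862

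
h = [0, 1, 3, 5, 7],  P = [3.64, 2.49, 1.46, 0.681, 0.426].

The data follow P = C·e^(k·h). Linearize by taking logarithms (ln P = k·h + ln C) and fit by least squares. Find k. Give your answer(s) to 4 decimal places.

k = -0.3095

Taking logs, ln P = k·h + ln C, so regress ln P on h.
Σh = 16.0000, Σ(h)² = 84.0000, Σln P = 1.3452, Σh·ln P = -5.8466.
Equations: 84.0000·k + 16.0000·ln C = -5.8466;  16.0000·k + 5·ln C = 1.3452.
Δ = 84.0000·5 − (16.0000)² = 164.0000; k = (-5.8466·5 − 16.0000·1.3452)/164.0000 = -0.30949, ln C = (84.0000·1.3452 − 16.0000·-5.8466)/164.0000 = 1.25940.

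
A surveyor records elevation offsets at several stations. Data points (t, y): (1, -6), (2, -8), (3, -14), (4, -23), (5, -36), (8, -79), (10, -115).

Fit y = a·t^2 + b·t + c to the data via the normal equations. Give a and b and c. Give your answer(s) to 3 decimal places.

The normal equations are: 15075·a + 1737·b + 219·c = -17988;  1737·a + 219·b + 33·c = -2118;  219·a + 33·b + 7·c = -281.
Row-reducing yields a = -791/816, b = -473/272, c = -55/34.

a = -0.969, b = -1.739, c = -1.618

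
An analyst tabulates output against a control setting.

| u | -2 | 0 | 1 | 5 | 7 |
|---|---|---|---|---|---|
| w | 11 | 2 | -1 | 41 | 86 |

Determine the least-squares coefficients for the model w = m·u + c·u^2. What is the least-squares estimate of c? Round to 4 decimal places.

c = 2.0037

Entries of XᵀX: Σu·u = 79, Σu·u^2 = 461, Σu^2·u^2 = 3043.
For Xᵀw: Σu·w = 784, Σu^2·w = 5282.
So XᵀX·[m, c]ᵀ = Xᵀw: [[79, 461]; [461, 3043]]·[m, c]ᵀ = [784, 5282]ᵀ.
Δ = 79·3043 − 461² = 27876.
m = (784·3043 − 461·5282)/27876 = -8215/4646; c = (79·5282 − 461·784)/27876 = 9309/4646.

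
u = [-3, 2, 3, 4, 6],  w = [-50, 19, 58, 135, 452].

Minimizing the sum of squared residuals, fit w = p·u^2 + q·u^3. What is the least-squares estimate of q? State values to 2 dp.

q = 2.02

Entries of MᵀM: Σu^2·u^2 = 1730, Σu^2·u^3 = 8832, Σu^3·u^3 = 52274.
Moment sums: Σu^2·w = 18580, Σu^3·w = 109340.
det = 1730·52274 − 8832² = 12429796.
p = (18580·52274 − 8832·109340)/12429796 = 1390010/3107449; q = (1730·109340 − 8832·18580)/12429796 = 6264910/3107449.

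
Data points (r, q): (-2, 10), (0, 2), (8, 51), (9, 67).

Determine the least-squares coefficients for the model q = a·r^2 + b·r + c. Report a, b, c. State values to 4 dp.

a = 1.0317, b = -2.0718, c = 1.8365

The normal system AᵀA·[a, b, c]ᵀ = Aᵀq is [[10673, 1233, 149]; [1233, 149, 15]; [149, 15, 4]]·[a, b, c]ᵀ = [8731, 991, 130]ᵀ.
Solving the 3×3 system (Gaussian elimination) gives a = 42347/41044, b = -2743/1324, c = 37689/20522.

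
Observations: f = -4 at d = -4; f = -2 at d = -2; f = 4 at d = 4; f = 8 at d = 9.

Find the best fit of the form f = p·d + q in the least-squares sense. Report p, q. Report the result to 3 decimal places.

Entries of MᵀM: Σd·d = 117, Σd = 7, Σ1 = 4.
And Σd·f = 108, Σf = 6.
det = 117·4 − 7² = 419.
p = (108·4 − 7·6)/419 = 390/419; q = (117·6 − 7·108)/419 = -54/419.

p = 0.931, q = -0.129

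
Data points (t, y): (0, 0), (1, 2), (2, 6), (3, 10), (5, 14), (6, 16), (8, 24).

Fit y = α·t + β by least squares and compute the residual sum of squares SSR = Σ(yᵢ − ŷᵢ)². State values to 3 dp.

MᵀM·[α, β]ᵀ = Mᵀy reads: 139·α + 25·β = 402;  25·α + 7·β = 72.
Determinant 139·7 − 25² = 348.
α = (402·7 − 25·72)/348 = 169/58; β = (139·72 − 25·402)/348 = -7/58.
Residuals: 7/58, -23/29, 17/58, 40/29, -13/29, -79/58, 47/58; SSR = 155/29.

SSR = 5.345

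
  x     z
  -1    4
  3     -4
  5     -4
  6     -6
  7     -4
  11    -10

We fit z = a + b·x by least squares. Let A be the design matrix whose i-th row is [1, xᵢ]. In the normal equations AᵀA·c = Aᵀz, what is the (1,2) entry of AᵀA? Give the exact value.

31

Row 1 ↔ basis 1, column 2 ↔ basis x, so (AᵀA)_{1,2} = Σᵢ x = (1)·(-1) + (1)·(3) + (1)·(5) + (1)·(6) + (1)·(7) + (1)·(11) = 31.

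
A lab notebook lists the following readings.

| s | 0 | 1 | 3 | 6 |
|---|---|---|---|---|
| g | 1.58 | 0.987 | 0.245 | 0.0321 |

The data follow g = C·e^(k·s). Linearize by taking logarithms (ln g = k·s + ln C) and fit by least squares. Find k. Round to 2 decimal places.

k = -0.66

With ln gᵢ as the transformed response and sᵢ as the regressor:
Σs = 10.0000, Σ(s)² = 46.0000, Σln g = -4.4011, Σs·ln g = -24.8660.
Equations: 46.0000·k + 10.0000·ln C = -24.8660;  10.0000·k + 4·ln C = -4.4011.
Solving (det = 84.0000): k = -0.66016, ln C = 0.55013.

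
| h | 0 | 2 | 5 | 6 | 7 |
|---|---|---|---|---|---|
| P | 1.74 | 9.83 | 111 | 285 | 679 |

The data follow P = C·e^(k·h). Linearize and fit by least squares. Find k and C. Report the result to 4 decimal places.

Let Y = ln P. Fitting Y = k·h + ln C by least squares:
XᵀX = [[114.0000, 20.0000]; [20.0000, 5]], rhs = [107.6778, 19.7220]ᵀ  (here Σh = 20.0000, Σ(h)² = 114.0000, Σln P = 19.7220, Σh·ln P = 107.6778).
Solving (det = 170.0000): k = 0.84676, ln C = 0.55734, so C = exp(0.55734) = 1.74602.

k = 0.8468, C = 1.7460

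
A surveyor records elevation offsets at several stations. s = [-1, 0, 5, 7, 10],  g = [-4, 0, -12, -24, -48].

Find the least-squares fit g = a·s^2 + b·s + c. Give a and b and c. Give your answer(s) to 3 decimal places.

a = -0.521, b = 0.543, c = -1.638

MᵀM·[a, b, c]ᵀ = Mᵀg reads: 13027·a + 1467·b + 175·c = -6280;  1467·a + 175·b + 21·c = -704;  175·a + 21·b + 5·c = -88.
(Σs^2·s^2 = 13027, Σs^2·s = 1467, Σs^2 = 175, Σs·s = 175, Σs = 21, Σ1 = 5, Σs^2·g = -6280, Σs·g = -704, Σg = -88.)
Row-reducing yields a = -41224/79087, b = 42964/79087, c = -129540/79087.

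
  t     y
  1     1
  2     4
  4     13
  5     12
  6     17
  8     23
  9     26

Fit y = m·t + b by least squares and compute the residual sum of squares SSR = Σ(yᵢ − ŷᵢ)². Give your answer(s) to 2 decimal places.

SSR = 8.95

XᵀX·[m, b]ᵀ = Xᵀy reads: 227·m + 35·b = 641;  35·m + 7·b = 96.
Eliminating b: 7·(row 1) − 35·(row 2) gives 364·m = 7·641 − 35·96 = 1127, so m = 161/52.
Then b = (96 − 35·(161/52))/7 = -643/364.
Residuals: -30/91, -155/364, 867/364, -12/7, 69/364, -1/364, -9/91; SSR = 3257/364.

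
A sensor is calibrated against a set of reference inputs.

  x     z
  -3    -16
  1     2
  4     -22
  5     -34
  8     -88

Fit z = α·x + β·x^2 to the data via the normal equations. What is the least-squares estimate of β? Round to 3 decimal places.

β = -1.479

With design matrix M, MᵀM = [[115, 675]; [675, 5059]] and Mᵀz = [-912, -6976]ᵀ.
det = 115·5059 − 675² = 126160.
α = ((-912)·5059 − 675·(-6976))/126160 = 5937/7885; β = (115·(-6976) − 675·(-912))/126160 = -2333/1577.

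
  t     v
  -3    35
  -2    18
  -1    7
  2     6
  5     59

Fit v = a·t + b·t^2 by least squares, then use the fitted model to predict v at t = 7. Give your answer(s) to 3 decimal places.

v̂ = 123.837

Entries of AᵀA: Σt·t = 43, Σt·t^2 = 97, Σt^2·t^2 = 739.
And Σt·v = 159, Σt^2·v = 1893.
Eliminating b: 739·(row 1) − 97·(row 2) gives 22368·a = 739·159 − 97·1893 = -66120, so a = -2755/932.
Then b = (1893 − 97·(-2755/932))/739 = 2749/932.
At t = 7: v̂ = (-2755/932)·(7) + (2749/932)·(49) = 28854/233.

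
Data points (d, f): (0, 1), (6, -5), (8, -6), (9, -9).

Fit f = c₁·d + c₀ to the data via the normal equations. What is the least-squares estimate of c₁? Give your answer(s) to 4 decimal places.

Setting ∂/∂c₁ … = 0 gives: 181·c₁ + 23·c₀ = -159;  23·c₁ + 4·c₀ = -19.
det = 181·4 − 23² = 195.
c₁ = ((-159)·4 − 23·(-19))/195 = -199/195; c₀ = (181·(-19) − 23·(-159))/195 = 218/195.

c₁ = -1.0205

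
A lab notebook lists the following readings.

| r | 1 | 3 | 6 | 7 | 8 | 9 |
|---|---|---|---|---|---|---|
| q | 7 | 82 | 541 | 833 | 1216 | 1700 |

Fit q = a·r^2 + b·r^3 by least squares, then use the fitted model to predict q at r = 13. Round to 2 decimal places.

AᵀA·[a, b]ᵀ = Aᵀq reads: 14436·a + 116644·b = 276562;  116644·a + 958620·b = 2266688.
(Σr^2·r^2 = 14436, Σr^2·r^3 = 116644, Σr^3·r^3 = 958620, Σr^2·q = 276562, Σr^3·q = 2266688.)
Eliminating b: 958620·(row 1) − 116644·(row 2) gives 232815584·a = 958620·276562 − 116644·2266688 = 722309368, so a = 90288671/29101948.
Then b = (2266688 − 116644·(90288671/29101948))/958620 = 57826255/29101948.
At r = 13: q̂ = (90288671/29101948)·(169) + (57826255/29101948)·(2197) = 71151533817/14550974.

q̂ = 4889.81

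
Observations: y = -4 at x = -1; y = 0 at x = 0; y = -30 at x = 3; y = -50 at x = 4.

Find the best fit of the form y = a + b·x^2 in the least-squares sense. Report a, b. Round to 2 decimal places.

a = -0.69, b = -3.12

Normal-equation sums: Σ1 = 4, Σx^2 = 26, Σx^2·x^2 = 338.
And Σy = -84, Σx^2·y = -1074.
Normal equations: [[4, 26]; [26, 338]]·[a, b]ᵀ = [-84, -1074]ᵀ.
Eliminating b: 338·(row 1) − 26·(row 2) gives 676·a = 338·(-84) − 26·(-1074) = -468, so a = -9/13.
Then b = ((-1074) − 26·(-9/13))/338 = -528/169.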